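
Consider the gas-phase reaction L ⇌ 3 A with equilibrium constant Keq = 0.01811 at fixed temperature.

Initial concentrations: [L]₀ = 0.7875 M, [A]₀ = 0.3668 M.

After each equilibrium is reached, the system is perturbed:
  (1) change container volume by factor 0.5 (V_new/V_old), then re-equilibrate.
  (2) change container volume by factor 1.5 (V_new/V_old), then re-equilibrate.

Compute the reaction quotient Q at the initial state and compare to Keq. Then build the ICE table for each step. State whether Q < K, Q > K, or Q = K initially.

Q₀ = 0.06267 vs Keq = 0.01811 ⇒ Q>K, reverse
Step 1:
                  L         A
  Initial    0.7875    0.3668
  Change    0.04008   -0.1202
  Equil      0.8276    0.2466
  solve Keq expr → x = -0.04008; check Q = 0.01811
Then change container volume by factor 0.5 (V_new/V_old).
Step 2:
                  L         A
  Initial     1.655    0.4931
  Change    0.05959   -0.1788
  Equil       1.715    0.3143
  solve Keq expr → x = -0.05959; check Q = 0.01811
Then change container volume by factor 1.5 (V_new/V_old).
Step 3:
                  L         A
  Initial     1.143    0.2095
  Change   -0.02111   0.06334
  Equil       1.122    0.2729
  solve Keq expr → x = 0.02111; check Q = 0.01811

Q₀ = 0.06267; Q > K (proceeds reverse)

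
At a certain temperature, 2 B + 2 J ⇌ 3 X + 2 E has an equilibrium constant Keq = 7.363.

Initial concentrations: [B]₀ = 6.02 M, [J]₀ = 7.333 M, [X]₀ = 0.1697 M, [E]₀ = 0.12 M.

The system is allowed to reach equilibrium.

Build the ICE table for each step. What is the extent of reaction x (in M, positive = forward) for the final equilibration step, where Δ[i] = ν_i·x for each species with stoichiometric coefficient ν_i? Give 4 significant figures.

x = 1.544 M

Q₀ = 3.6112e-08 vs Keq = 7.363 ⇒ Q<K, forward
Step 1:
                    B           J           X           E
  Initial        6.02       7.333      0.1697        0.12
  Change       -3.088      -3.088       4.633       3.088
  Equil         2.932       4.245       4.802       3.208
  solve Keq expr → x = 1.544; check Q = 7.363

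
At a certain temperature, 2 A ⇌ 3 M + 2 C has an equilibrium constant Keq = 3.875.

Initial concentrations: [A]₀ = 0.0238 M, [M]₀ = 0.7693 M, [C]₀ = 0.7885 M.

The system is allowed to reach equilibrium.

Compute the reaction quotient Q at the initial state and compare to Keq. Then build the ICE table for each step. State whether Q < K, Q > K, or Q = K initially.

Q₀ = 499.7; Q > K (proceeds reverse)

Q₀ = 499.7 vs Keq = 3.875 ⇒ Q>K, reverse
Step 1:
                  A         M         C
  init       0.0238    0.7693    0.7885
  Δ          0.1254   -0.1881   -0.1254
  eq         0.1492    0.5812    0.6631
  solve Keq expr → x = -0.06272; check Q = 3.875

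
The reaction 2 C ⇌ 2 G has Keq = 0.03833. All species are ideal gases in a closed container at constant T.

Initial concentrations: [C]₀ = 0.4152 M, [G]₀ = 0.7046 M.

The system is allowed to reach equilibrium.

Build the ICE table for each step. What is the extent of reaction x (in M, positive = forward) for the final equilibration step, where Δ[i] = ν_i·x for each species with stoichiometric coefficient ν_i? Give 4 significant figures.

Q₀ = 2.88 vs Keq = 0.03833 ⇒ Q>K, reverse
Step 1:
                    C           G
  init         0.4152      0.7046
  Δ            0.5213     -0.5213
  eq           0.9365      0.1833
  solve Keq expr → x = -0.2606; check Q = 0.03833

x = -0.2606 M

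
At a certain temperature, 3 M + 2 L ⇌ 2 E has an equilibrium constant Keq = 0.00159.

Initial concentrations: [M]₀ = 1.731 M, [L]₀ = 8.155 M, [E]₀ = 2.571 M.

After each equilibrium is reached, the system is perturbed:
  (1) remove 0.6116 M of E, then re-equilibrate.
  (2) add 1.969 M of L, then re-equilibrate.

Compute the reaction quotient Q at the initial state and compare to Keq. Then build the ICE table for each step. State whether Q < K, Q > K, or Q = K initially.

Q₀ = 0.01916 vs Keq = 0.00159 ⇒ Q>K, reverse
Step 1:
                  M         L         E
  Initial     1.731     8.155     2.571
  Change      1.188    0.7919   -0.7919
  Equil       2.919     8.947     1.779
  solve Keq expr → x = -0.396; check Q = 0.00159
Then remove 0.6116 M of E.
Step 2:
                  M         L         E
  Initial     2.919     8.947     1.167
  Change    -0.3685   -0.2457    0.2457
  Equil        2.55     8.701     1.413
  solve Keq expr → x = 0.1228; check Q = 0.00159
Then add 1.969 M of L.
Step 3:
                  M         L         E
  Initial      2.55     10.67     1.413
  Change    -0.1812   -0.1208    0.1208
  Equil       2.369     10.55     1.534
  solve Keq expr → x = 0.06041; check Q = 0.00159

Q₀ = 0.01916; Q > K (proceeds reverse)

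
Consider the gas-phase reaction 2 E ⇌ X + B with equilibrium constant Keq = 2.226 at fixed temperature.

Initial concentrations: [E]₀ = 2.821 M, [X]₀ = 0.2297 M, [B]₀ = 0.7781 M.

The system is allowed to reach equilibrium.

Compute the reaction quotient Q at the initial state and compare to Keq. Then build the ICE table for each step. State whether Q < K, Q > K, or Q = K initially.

Q₀ = 0.02246 vs Keq = 2.226 ⇒ Q<K, forward
Step 1:
                  E         X         B
  I           2.821    0.2297    0.7781
  C          -1.873    0.9366    0.9366
  E          0.9478     1.166     1.715
  solve Keq expr → x = 0.9366; check Q = 2.226

Q₀ = 0.02246; Q < K (proceeds forward)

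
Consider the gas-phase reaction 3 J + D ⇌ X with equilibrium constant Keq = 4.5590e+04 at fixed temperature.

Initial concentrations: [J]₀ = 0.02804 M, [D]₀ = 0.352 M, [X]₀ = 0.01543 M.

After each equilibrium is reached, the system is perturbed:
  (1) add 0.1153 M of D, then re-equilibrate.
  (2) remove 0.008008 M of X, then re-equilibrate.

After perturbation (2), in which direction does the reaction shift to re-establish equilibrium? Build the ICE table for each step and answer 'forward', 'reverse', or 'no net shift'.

Direction: forward

Q₀ = 1988 vs Keq = 4.5590e+04 ⇒ Q<K, forward
Step 1:
                    J           D           X
  I           0.02804       0.352     0.01543
  C          -0.01702   -0.005675    0.005675
  E           0.01102      0.3463      0.0211
  solve Keq expr → x = 0.005675; check Q = 4.5590e+04
Then add 0.1153 M of D.
Step 2:
                    J           D           X
  I           0.01102      0.4616      0.0211
  C       -9.5391e-04 -3.1797e-04  3.1797e-04
  E           0.01006      0.4613     0.02142
  solve Keq expr → x = 3.1797e-04; check Q = 4.5590e+04
Then remove 0.008008 M of X.
Step 3:
                    J           D           X
  I           0.01006      0.4613     0.01341
  C         -0.001355 -4.5173e-04  4.5173e-04
  E          0.008707      0.4609     0.01387
  solve Keq expr → x = 4.5173e-04; check Q = 4.5590e+04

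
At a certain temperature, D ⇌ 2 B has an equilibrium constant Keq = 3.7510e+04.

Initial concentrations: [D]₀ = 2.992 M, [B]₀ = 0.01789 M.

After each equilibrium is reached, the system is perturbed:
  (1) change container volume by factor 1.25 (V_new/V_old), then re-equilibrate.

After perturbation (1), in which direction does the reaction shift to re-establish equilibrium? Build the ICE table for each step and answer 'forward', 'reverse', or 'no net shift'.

Q₀ = 1.0697e-04 vs Keq = 3.7510e+04 ⇒ Q<K, forward
Step 1:
                  D         B
  I           2.992   0.01789
  C          -2.991     5.982
  E       9.5973e-04         6
  solve Keq expr → x = 2.991; check Q = 3.7510e+04
Then change container volume by factor 1.25 (V_new/V_old).
Step 2:
                  D         B
  I       7.6779e-04       4.8
  C       -1.5348e-04 3.0696e-04
  E       6.1431e-04       4.8
  solve Keq expr → x = 1.5348e-04; check Q = 3.7510e+04

Direction: forward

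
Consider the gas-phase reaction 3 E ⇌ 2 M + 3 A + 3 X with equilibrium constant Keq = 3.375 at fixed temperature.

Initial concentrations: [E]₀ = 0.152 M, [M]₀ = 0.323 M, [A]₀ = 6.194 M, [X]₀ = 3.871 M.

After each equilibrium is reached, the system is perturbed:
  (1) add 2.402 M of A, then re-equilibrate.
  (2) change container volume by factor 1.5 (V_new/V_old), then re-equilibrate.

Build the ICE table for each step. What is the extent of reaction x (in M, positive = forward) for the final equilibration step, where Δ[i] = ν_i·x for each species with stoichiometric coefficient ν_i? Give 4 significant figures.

Q₀ = 4.0950e+05 vs Keq = 3.375 ⇒ Q>K, reverse
Step 1:
                  E         M         A         X
  init        0.152     0.323     6.194     3.871
  Δ          0.4688   -0.3125   -0.4688   -0.4688
  eq         0.6208   0.01045     5.725     3.402
  solve Keq expr → x = -0.1563; check Q = 3.375
Then add 2.402 M of A.
Step 2:
                  E         M         A         X
  init       0.6208   0.01045     8.127     3.402
  Δ        0.006233 -0.004155 -0.006233 -0.006233
  eq         0.6271  0.006299     8.121     3.396
  solve Keq expr → x = -0.002078; check Q = 3.375
Then change container volume by factor 1.5 (V_new/V_old).
Step 3:
                  E         M         A         X
  init        0.418  0.004199     5.414     2.264
  Δ        -0.01026  0.006842   0.01026   0.01026
  eq         0.4078   0.01104     5.424     2.274
  solve Keq expr → x = 0.003421; check Q = 3.375

x = 0.003421 M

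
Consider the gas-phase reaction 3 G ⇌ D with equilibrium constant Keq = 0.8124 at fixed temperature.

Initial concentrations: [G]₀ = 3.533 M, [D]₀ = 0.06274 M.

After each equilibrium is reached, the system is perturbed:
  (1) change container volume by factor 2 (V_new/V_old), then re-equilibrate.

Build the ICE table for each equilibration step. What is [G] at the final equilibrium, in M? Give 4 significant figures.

[G]_eq = 0.7658 M

Q₀ = 0.001423 vs Keq = 0.8124 ⇒ Q<K, forward
Step 1:
                    G           D
  Initial       3.533     0.06274
  Change         -2.5      0.8333
  Equil         1.033       0.896
  solve Keq expr → x = 0.8333; check Q = 0.8124
Then change container volume by factor 2 (V_new/V_old).
Step 2:
                    G           D
  Initial      0.5166       0.448
  Change       0.2493    -0.08308
  Equil        0.7658      0.3649
  solve Keq expr → x = -0.08308; check Q = 0.8124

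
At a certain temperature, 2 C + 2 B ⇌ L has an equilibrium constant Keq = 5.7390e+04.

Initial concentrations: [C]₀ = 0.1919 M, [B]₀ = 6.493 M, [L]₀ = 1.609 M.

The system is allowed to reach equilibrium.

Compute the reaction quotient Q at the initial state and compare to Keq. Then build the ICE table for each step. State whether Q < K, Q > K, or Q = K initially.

Q₀ = 1.036; Q < K (proceeds forward)

Q₀ = 1.036 vs Keq = 5.7390e+04 ⇒ Q<K, forward
Step 1:
                  C         B         L
  init       0.1919     6.493     1.609
  Δ          -0.191    -0.191   0.09552
  eq      8.6478e-04     6.302     1.705
  solve Keq expr → x = 0.09552; check Q = 5.7390e+04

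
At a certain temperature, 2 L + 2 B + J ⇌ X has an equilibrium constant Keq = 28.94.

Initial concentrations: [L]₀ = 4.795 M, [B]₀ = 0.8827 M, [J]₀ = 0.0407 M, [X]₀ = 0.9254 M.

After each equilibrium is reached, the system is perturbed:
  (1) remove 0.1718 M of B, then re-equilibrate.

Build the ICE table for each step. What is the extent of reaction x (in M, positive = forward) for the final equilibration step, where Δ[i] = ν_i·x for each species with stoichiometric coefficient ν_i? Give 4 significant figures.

x = -0.001376 M

Q₀ = 1.269 vs Keq = 28.94 ⇒ Q<K, forward
Step 1:
                  L         B         J         X
  init        4.795    0.8827    0.0407    0.9254
  Δ        -0.07679  -0.07679   -0.0384    0.0384
  eq          4.718    0.8059  0.002303    0.9638
  solve Keq expr → x = 0.0384; check Q = 28.94
Then remove 0.1718 M of B.
Step 2:
                  L         B         J         X
  init        4.718    0.6341  0.002303    0.9638
  Δ        0.002751  0.002751  0.001376 -0.001376
  eq          4.721    0.6369  0.003679    0.9624
  solve Keq expr → x = -0.001376; check Q = 28.94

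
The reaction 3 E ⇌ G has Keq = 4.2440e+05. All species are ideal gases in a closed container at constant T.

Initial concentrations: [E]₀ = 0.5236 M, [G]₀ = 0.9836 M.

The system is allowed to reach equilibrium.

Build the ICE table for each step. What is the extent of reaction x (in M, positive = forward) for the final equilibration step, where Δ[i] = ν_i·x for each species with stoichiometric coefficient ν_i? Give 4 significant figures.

x = 0.1699 M

Q₀ = 6.852 vs Keq = 4.2440e+05 ⇒ Q<K, forward
Step 1:
                  E         G
  Initial    0.5236    0.9836
  Change    -0.5096    0.1699
  Equil     0.01396     1.153
  solve Keq expr → x = 0.1699; check Q = 4.2440e+05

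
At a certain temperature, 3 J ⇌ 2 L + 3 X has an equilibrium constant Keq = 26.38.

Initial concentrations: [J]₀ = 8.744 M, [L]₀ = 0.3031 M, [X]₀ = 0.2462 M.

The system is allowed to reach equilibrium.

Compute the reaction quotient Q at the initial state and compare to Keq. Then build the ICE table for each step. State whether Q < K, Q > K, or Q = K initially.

Q₀ = 2.0507e-06 vs Keq = 26.38 ⇒ Q<K, forward
Step 1:
                   J          L          X
  init         8.744     0.3031     0.2462
  Δ           -4.815       3.21      4.815
  eq           3.929      3.513      5.061
  solve Keq expr → x = 1.605; check Q = 26.38

Q₀ = 2.0507e-06; Q < K (proceeds forward)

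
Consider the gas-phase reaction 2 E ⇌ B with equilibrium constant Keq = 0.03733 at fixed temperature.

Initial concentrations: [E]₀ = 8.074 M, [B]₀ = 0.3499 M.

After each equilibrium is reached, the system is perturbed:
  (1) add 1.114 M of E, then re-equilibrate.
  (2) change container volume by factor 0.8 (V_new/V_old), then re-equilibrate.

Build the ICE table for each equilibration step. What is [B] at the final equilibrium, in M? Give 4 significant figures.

Q₀ = 0.005367 vs Keq = 0.03733 ⇒ Q<K, forward
Step 1:
                    E           B
  init          8.074      0.3499
  Δ            -2.029       1.014
  eq            6.045       1.364
  solve Keq expr → x = 1.014; check Q = 0.03733
Then add 1.114 M of E.
Step 2:
                    E           B
  init          7.159       1.364
  Δ           -0.5414      0.2707
  eq            6.618       1.635
  solve Keq expr → x = 0.2707; check Q = 0.03733
Then change container volume by factor 0.8 (V_new/V_old).
Step 3:
                    E           B
  init          8.272       2.044
  Δ           -0.4644      0.2322
  eq            7.808       2.276
  solve Keq expr → x = 0.2322; check Q = 0.03733

[B]_eq = 2.276 M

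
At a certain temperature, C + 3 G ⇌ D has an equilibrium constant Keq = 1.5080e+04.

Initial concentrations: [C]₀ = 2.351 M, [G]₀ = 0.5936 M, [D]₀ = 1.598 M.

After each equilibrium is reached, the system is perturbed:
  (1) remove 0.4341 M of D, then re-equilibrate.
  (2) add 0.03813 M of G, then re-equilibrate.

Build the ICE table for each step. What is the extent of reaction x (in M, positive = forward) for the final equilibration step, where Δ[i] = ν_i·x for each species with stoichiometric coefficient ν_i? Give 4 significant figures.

Q₀ = 3.25 vs Keq = 1.5080e+04 ⇒ Q<K, forward
Step 1:
                    C           G           D
  I             2.351      0.5936       1.598
  C           -0.1852     -0.5557      0.1852
  E             2.166     0.03794       1.783
  solve Keq expr → x = 0.1852; check Q = 1.5080e+04
Then remove 0.4341 M of D.
Step 2:
                    C           G           D
  I             2.166     0.03794       1.349
  C         -0.001118   -0.003353    0.001118
  E             2.165     0.03458        1.35
  solve Keq expr → x = 0.001118; check Q = 1.5080e+04
Then add 0.03813 M of G.
Step 3:
                    C           G           D
  I             2.165     0.07271        1.35
  C          -0.01265    -0.03795     0.01265
  E             2.152     0.03476       1.363
  solve Keq expr → x = 0.01265; check Q = 1.5080e+04

x = 0.01265 M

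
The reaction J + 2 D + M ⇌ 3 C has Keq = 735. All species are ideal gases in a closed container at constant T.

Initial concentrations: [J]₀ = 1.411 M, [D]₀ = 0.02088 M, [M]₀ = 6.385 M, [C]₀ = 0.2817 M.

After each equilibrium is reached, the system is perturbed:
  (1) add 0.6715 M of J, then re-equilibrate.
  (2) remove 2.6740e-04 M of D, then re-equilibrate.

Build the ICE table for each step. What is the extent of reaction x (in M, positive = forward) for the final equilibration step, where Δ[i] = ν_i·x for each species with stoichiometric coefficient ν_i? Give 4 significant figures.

x = -1.3198e-04 M

Q₀ = 5.691 vs Keq = 735 ⇒ Q<K, forward
Step 1:
                    J           D           M           C
  I             1.411     0.02088       6.385      0.2817
  C         -0.009376    -0.01875   -0.009376     0.02813
  E             1.402    0.002128       6.376      0.3098
  solve Keq expr → x = 0.009376; check Q = 735
Then add 0.6715 M of J.
Step 2:
                    J           D           M           C
  I             2.073    0.002128       6.376      0.3098
  C       -1.8670e-04 -3.7339e-04 -1.8670e-04  5.6009e-04
  E             2.073    0.001755       6.375      0.3104
  solve Keq expr → x = 1.8670e-04; check Q = 735
Then remove 2.6740e-04 M of D.
Step 3:
                    J           D           M           C
  I             2.073    0.001487       6.375      0.3104
  C        1.3198e-04  2.6397e-04  1.3198e-04 -3.9595e-04
  E             2.073    0.001751       6.376        0.31
  solve Keq expr → x = -1.3198e-04; check Q = 735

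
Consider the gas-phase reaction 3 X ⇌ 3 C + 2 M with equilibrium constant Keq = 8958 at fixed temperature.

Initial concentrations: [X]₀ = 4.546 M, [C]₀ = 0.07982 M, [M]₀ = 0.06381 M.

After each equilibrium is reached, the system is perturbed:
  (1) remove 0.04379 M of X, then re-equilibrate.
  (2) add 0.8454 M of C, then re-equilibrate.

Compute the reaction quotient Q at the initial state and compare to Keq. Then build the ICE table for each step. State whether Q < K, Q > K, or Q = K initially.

Q₀ = 2.2041e-08 vs Keq = 8958 ⇒ Q<K, forward
Step 1:
                    X           C           M
  init          4.546     0.07982     0.06381
  Δ             -4.14        4.14        2.76
  eq           0.4059        4.22       2.824
  solve Keq expr → x = 1.38; check Q = 8958
Then remove 0.04379 M of X.
Step 2:
                    X           C           M
  init         0.3621        4.22       2.824
  Δ           0.03776    -0.03776    -0.02518
  eq           0.3999       4.182       2.799
  solve Keq expr → x = -0.01259; check Q = 8958
Then add 0.8454 M of C.
Step 3:
                    X           C           M
  init         0.3999       5.028       2.799
  Δ           0.06903    -0.06903    -0.04602
  eq           0.4689       4.958       2.753
  solve Keq expr → x = -0.02301; check Q = 8958

Q₀ = 2.2041e-08; Q < K (proceeds forward)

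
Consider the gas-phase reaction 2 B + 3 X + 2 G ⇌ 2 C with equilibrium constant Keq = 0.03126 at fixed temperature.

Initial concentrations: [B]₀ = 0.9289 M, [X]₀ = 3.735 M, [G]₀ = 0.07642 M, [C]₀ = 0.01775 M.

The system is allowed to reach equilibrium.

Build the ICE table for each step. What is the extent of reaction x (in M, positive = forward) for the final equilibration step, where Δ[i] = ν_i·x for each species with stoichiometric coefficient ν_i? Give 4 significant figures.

x = 0.01603 M

Q₀ = 0.0012 vs Keq = 0.03126 ⇒ Q<K, forward
Step 1:
                  B         X         G         C
  init       0.9289     3.735   0.07642   0.01775
  Δ        -0.03205  -0.04808  -0.03205   0.03205
  eq         0.8968     3.687   0.04437    0.0498
  solve Keq expr → x = 0.01603; check Q = 0.03126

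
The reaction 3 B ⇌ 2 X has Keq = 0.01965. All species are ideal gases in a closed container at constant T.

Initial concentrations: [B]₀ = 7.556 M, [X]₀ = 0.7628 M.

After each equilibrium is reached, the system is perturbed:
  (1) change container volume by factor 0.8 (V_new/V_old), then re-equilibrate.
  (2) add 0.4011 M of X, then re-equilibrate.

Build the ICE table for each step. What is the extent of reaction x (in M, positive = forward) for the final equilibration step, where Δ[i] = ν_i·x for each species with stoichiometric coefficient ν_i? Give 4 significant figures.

Q₀ = 0.001349 vs Keq = 0.01965 ⇒ Q<K, forward
Step 1:
                    B           X
  Initial       7.556      0.7628
  Change       -1.777       1.185
  Equil         5.779       1.947
  solve Keq expr → x = 0.5923; check Q = 0.01965
Then change container volume by factor 0.8 (V_new/V_old).
Step 2:
                    B           X
  Initial       7.224       2.434
  Change      -0.2341      0.1561
  Equil          6.99        2.59
  solve Keq expr → x = 0.07804; check Q = 0.01965
Then add 0.4011 M of X.
Step 3:
                    B           X
  Initial        6.99       2.991
  Change       0.3264     -0.2176
  Equil         7.316       2.774
  solve Keq expr → x = -0.1088; check Q = 0.01965

x = -0.1088 M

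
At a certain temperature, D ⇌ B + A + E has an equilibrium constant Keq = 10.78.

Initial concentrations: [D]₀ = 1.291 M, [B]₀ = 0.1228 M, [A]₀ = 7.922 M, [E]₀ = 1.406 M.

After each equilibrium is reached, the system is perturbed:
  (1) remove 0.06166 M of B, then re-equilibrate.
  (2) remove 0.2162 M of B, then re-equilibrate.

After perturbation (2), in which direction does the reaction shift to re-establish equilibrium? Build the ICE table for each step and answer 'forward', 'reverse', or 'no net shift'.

Q₀ = 1.059 vs Keq = 10.78 ⇒ Q<K, forward
Step 1:
                   D          B          A          E
  init         1.291     0.1228      7.922      1.406
  Δ          -0.4551     0.4551     0.4551     0.4551
  eq          0.8359     0.5779      8.377      1.861
  solve Keq expr → x = 0.4551; check Q = 10.78
Then remove 0.06166 M of B.
Step 2:
                   D          B          A          E
  init        0.8359     0.5163      8.377      1.861
  Δ         -0.03006    0.03006    0.03006    0.03006
  eq          0.8058     0.5463      8.407      1.891
  solve Keq expr → x = 0.03006; check Q = 10.78
Then remove 0.2162 M of B.
Step 3:
                   D          B          A          E
  init        0.8058     0.3301      8.407      1.891
  Δ            -0.11       0.11       0.11       0.11
  eq          0.6958     0.4401      8.517      2.001
  solve Keq expr → x = 0.11; check Q = 10.78

Direction: forward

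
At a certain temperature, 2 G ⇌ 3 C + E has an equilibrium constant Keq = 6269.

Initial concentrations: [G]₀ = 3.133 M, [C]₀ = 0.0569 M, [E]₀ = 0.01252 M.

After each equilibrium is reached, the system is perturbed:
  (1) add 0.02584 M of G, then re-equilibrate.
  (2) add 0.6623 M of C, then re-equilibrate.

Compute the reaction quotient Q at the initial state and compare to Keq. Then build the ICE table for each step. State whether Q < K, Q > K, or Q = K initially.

Q₀ = 2.3497e-07 vs Keq = 6269 ⇒ Q<K, forward
Step 1:
                   G          C          E
  Initial      3.133     0.0569    0.01252
  Change      -2.984      4.475      1.492
  Equil       0.1495      4.532      1.504
  solve Keq expr → x = 1.492; check Q = 6269
Then add 0.02584 M of G.
Step 2:
                   G          C          E
  Initial     0.1753      4.532      1.504
  Change     -0.0235    0.03525    0.01175
  Equil       0.1518      4.567      1.516
  solve Keq expr → x = 0.01175; check Q = 6269
Then add 0.6623 M of C.
Step 3:
                   G          C          E
  Initial     0.1518       5.23      1.516
  Change     0.03079   -0.04619    -0.0154
  Equil       0.1826      5.184      1.501
  solve Keq expr → x = -0.0154; check Q = 6269

Q₀ = 2.3497e-07; Q < K (proceeds forward)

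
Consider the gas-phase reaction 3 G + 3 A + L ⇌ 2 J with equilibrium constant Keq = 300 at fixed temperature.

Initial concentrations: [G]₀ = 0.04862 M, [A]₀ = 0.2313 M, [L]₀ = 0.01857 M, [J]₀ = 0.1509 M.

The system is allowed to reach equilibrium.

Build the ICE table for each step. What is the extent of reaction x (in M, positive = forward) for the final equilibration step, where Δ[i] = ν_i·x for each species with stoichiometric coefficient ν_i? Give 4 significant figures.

x = -0.04209 M

Q₀ = 8.6217e+05 vs Keq = 300 ⇒ Q>K, reverse
Step 1:
                  G         A         L         J
  I         0.04862    0.2313   0.01857    0.1509
  C          0.1263    0.1263   0.04209  -0.08418
  E          0.1749    0.3576   0.06066   0.06672
  solve Keq expr → x = -0.04209; check Q = 300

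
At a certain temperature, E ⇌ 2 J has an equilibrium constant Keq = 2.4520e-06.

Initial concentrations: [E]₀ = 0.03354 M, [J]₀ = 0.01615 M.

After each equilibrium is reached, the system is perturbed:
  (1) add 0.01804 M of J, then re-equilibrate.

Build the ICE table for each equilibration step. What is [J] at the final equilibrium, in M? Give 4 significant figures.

[J]_eq = 3.5175e-04 M

Q₀ = 0.007776 vs Keq = 2.4520e-06 ⇒ Q>K, reverse
Step 1:
                   E          J
  I          0.03354    0.01615
  C         0.007916   -0.01583
  E          0.04146 3.1882e-04
  solve Keq expr → x = -0.007916; check Q = 2.4520e-06
Then add 0.01804 M of J.
Step 2:
                   E          J
  I          0.04146    0.01836
  C         0.009004   -0.01801
  E          0.05046 3.5175e-04
  solve Keq expr → x = -0.009004; check Q = 2.4520e-06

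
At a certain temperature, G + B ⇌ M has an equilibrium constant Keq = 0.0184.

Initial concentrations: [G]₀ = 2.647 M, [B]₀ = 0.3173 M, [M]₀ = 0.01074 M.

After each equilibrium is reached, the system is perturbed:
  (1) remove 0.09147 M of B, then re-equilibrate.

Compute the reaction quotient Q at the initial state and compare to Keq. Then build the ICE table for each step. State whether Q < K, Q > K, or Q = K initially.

Q₀ = 0.01279 vs Keq = 0.0184 ⇒ Q<K, forward
Step 1:
                    G           B           M
  Initial       2.647      0.3173     0.01074
  Change    -0.004471   -0.004471    0.004471
  Equil         2.643      0.3128     0.01521
  solve Keq expr → x = 0.004471; check Q = 0.0184
Then remove 0.09147 M of B.
Step 2:
                    G           B           M
  Initial       2.643      0.2214     0.01521
  Change     0.004225    0.004225   -0.004225
  Equil         2.647      0.2256     0.01099
  solve Keq expr → x = -0.004225; check Q = 0.0184

Q₀ = 0.01279; Q < K (proceeds forward)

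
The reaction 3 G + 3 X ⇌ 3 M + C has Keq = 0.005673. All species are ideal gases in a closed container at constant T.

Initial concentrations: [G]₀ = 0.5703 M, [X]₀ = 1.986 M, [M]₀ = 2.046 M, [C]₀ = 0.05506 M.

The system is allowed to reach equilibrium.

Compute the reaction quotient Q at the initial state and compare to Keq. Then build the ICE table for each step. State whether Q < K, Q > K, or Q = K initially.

Q₀ = 0.3246 vs Keq = 0.005673 ⇒ Q>K, reverse
Step 1:
                  G         X         M         C
  Initial    0.5703     1.986     2.046   0.05506
  Change     0.1557    0.1557   -0.1557   -0.0519
  Equil       0.726     2.142      1.89  0.003157
  solve Keq expr → x = -0.0519; check Q = 0.005673

Q₀ = 0.3246; Q > K (proceeds reverse)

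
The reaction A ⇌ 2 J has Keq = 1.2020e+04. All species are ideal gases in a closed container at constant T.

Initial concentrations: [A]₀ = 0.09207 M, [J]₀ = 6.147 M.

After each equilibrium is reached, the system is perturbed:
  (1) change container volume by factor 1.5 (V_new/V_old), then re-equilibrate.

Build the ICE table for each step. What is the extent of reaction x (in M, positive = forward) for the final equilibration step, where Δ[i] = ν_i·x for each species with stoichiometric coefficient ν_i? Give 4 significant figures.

Q₀ = 410.4 vs Keq = 1.2020e+04 ⇒ Q<K, forward
Step 1:
                  A         J
  Initial   0.09207     6.147
  Change   -0.08874    0.1775
  Equil    0.003328     6.324
  solve Keq expr → x = 0.08874; check Q = 1.2020e+04
Then change container volume by factor 1.5 (V_new/V_old).
Step 2:
                  A         J
  Initial  0.002218     4.216
  Change  -7.3846e-04  0.001477
  Equil     0.00148     4.218
  solve Keq expr → x = 7.3846e-04; check Q = 1.2020e+04

x = 7.3846e-04 M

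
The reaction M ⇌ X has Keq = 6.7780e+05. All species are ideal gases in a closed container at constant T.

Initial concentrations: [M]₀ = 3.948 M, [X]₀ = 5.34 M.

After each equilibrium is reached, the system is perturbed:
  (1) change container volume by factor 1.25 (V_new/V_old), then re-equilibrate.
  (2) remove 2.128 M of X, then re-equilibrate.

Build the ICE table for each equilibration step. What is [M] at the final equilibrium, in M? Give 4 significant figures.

[M]_eq = 7.8229e-06 M

Q₀ = 1.353 vs Keq = 6.7780e+05 ⇒ Q<K, forward
Step 1:
                  M         X
  I           3.948      5.34
  C          -3.948     3.948
  E       1.3703e-05     9.288
  solve Keq expr → x = 3.948; check Q = 6.7780e+05
Then change container volume by factor 1.25 (V_new/V_old).
Step 2:
                  M         X
  I       1.0963e-05      7.43
  C               0         0
  E       1.0963e-05      7.43
  solve Keq expr → x = 0; check Q = 6.7780e+05
Then remove 2.128 M of X.
Step 3:
                  M         X
  I       1.0963e-05     5.302
  C       -3.1396e-06 3.1396e-06
  E       7.8229e-06     5.302
  solve Keq expr → x = 3.1396e-06; check Q = 6.7780e+05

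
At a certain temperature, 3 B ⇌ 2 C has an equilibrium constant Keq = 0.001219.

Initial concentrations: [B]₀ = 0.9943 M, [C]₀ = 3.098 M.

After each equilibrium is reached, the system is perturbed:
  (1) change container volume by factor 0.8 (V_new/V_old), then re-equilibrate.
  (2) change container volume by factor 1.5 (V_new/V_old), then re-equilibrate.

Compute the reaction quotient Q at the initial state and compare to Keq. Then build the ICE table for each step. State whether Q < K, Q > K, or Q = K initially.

Q₀ = 9.764 vs Keq = 0.001219 ⇒ Q>K, reverse
Step 1:
                  B         C
  init       0.9943     3.098
  Δ           4.053    -2.702
  eq          5.047    0.3959
  solve Keq expr → x = -1.351; check Q = 0.001219
Then change container volume by factor 0.8 (V_new/V_old).
Step 2:
                  B         C
  init        6.309    0.4949
  Δ        -0.07322   0.04881
  eq          6.236    0.5437
  solve Keq expr → x = 0.02441; check Q = 0.001219
Then change container volume by factor 1.5 (V_new/V_old).
Step 3:
                  B         C
  init        4.157    0.3625
  Δ         0.08594  -0.05729
  eq          4.243    0.3052
  solve Keq expr → x = -0.02865; check Q = 0.001219

Q₀ = 9.764; Q > K (proceeds reverse)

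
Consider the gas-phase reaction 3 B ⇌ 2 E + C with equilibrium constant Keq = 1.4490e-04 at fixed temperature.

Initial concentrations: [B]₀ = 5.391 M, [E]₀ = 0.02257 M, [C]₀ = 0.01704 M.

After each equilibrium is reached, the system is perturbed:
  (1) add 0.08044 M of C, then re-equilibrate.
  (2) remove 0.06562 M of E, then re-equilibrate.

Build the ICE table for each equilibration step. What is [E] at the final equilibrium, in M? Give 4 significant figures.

Q₀ = 5.5402e-08 vs Keq = 1.4490e-04 ⇒ Q<K, forward
Step 1:
                  B         E         C
  Initial     5.391   0.02257   0.01704
  Change    -0.4508    0.3006    0.1503
  Equil        4.94    0.3231    0.1673
  solve Keq expr → x = 0.1503; check Q = 1.4490e-04
Then add 0.08044 M of C.
Step 2:
                  B         E         C
  Initial      4.94    0.3231    0.2478
  Change    0.06116  -0.04077  -0.02039
  Equil       5.001    0.2824    0.2274
  solve Keq expr → x = -0.02039; check Q = 1.4490e-04
Then remove 0.06562 M of E.
Step 3:
                  B         E         C
  Initial     5.001    0.2167    0.2274
  Change   -0.06986   0.04657   0.02329
  Equil       4.931    0.2633    0.2507
  solve Keq expr → x = 0.02329; check Q = 1.4490e-04

[E]_eq = 0.2633 M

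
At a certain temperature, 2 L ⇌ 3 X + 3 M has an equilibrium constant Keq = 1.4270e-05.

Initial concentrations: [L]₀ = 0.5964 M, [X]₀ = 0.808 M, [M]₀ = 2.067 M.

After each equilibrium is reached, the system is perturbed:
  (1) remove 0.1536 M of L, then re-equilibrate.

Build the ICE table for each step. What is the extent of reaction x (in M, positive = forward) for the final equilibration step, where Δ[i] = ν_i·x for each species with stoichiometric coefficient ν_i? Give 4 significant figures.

x = -6.2362e-04 M

Q₀ = 13.1 vs Keq = 1.4270e-05 ⇒ Q>K, reverse
Step 1:
                    L           X           M
  init         0.5964       0.808       2.067
  Δ             0.525     -0.7875     -0.7875
  eq            1.121     0.02046       1.279
  solve Keq expr → x = -0.2625; check Q = 1.4270e-05
Then remove 0.1536 M of L.
Step 2:
                    L           X           M
  init         0.9678     0.02046       1.279
  Δ          0.001247   -0.001871   -0.001871
  eq           0.9691     0.01859       1.278
  solve Keq expr → x = -6.2362e-04; check Q = 1.4270e-05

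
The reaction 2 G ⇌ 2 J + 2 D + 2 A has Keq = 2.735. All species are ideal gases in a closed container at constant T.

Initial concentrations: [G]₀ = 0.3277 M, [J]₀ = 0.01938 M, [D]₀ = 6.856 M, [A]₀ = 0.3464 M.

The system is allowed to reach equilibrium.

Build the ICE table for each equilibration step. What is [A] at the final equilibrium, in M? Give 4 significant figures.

[A]_eq = 0.4474 M

Q₀ = 0.01973 vs Keq = 2.735 ⇒ Q<K, forward
Step 1:
                  G         J         D         A
  I          0.3277   0.01938     6.856    0.3464
  C          -0.101     0.101     0.101     0.101
  E          0.2267    0.1204     6.957    0.4474
  solve Keq expr → x = 0.05052; check Q = 2.735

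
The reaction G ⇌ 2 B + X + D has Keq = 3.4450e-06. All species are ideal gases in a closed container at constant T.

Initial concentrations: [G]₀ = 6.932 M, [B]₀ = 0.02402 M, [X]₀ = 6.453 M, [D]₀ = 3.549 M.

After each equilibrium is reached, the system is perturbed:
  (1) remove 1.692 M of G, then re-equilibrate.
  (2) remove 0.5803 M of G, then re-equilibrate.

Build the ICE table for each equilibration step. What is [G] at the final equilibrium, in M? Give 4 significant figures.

Q₀ = 0.001906 vs Keq = 3.4450e-06 ⇒ Q>K, reverse
Step 1:
                    G           B           X           D
  I             6.932     0.02402       6.453       3.549
  C            0.0115      -0.023     -0.0115     -0.0115
  E             6.943    0.001025       6.442       3.538
  solve Keq expr → x = -0.0115; check Q = 3.4450e-06
Then remove 1.692 M of G.
Step 2:
                    G           B           X           D
  I             5.251    0.001025       6.442       3.538
  C        6.6759e-05 -1.3352e-04 -6.6759e-05 -6.6759e-05
  E             5.252  8.9105e-04       6.441       3.537
  solve Keq expr → x = -6.6759e-05; check Q = 3.4450e-06
Then remove 0.5803 M of G.
Step 3:
                    G           B           X           D
  I             4.671  8.9105e-04       6.441       3.537
  C        2.5332e-05 -5.0665e-05 -2.5332e-05 -2.5332e-05
  E             4.671  8.4039e-04       6.441       3.537
  solve Keq expr → x = -2.5332e-05; check Q = 3.4450e-06

[G]_eq = 4.671 M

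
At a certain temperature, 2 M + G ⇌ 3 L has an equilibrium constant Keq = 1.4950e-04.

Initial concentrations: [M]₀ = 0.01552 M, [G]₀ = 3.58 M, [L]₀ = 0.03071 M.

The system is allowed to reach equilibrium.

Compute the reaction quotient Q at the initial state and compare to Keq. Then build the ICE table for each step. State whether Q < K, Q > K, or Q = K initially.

Q₀ = 0.03359; Q > K (proceeds reverse)

Q₀ = 0.03359 vs Keq = 1.4950e-04 ⇒ Q>K, reverse
Step 1:
                   M          G          L
  init       0.01552       3.58    0.03071
  Δ          0.01516   0.007582   -0.02275
  eq         0.03068      3.588   0.007963
  solve Keq expr → x = -0.007582; check Q = 1.4950e-04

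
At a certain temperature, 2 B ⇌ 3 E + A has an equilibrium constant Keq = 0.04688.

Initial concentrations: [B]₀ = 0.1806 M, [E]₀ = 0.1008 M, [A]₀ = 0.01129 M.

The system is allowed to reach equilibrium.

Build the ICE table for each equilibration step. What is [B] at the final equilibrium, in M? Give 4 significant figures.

[B]_eq = 0.1036 M

Q₀ = 3.5452e-04 vs Keq = 0.04688 ⇒ Q<K, forward
Step 1:
                  B         E         A
  I          0.1806    0.1008   0.01129
  C        -0.07697    0.1155   0.03849
  E          0.1036    0.2163   0.04978
  solve Keq expr → x = 0.03849; check Q = 0.04688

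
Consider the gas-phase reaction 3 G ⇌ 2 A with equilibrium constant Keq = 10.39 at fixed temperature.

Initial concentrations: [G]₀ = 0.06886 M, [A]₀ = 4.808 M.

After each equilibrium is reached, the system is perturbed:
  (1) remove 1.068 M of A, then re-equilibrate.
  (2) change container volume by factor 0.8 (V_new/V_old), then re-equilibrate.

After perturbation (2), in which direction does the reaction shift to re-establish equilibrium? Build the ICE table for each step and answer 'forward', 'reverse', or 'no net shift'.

Direction: forward

Q₀ = 7.0799e+04 vs Keq = 10.39 ⇒ Q>K, reverse
Step 1:
                  G         A
  I         0.06886     4.808
  C             1.1   -0.7335
  E           1.169     4.075
  solve Keq expr → x = -0.3667; check Q = 10.39
Then remove 1.068 M of A.
Step 2:
                  G         A
  I           1.169     3.007
  C         -0.1881    0.1254
  E           0.981     3.132
  solve Keq expr → x = 0.0627; check Q = 10.39
Then change container volume by factor 0.8 (V_new/V_old).
Step 3:
                  G         A
  I           1.226     3.915
  C        -0.07786   0.05191
  E           1.148     3.967
  solve Keq expr → x = 0.02595; check Q = 10.39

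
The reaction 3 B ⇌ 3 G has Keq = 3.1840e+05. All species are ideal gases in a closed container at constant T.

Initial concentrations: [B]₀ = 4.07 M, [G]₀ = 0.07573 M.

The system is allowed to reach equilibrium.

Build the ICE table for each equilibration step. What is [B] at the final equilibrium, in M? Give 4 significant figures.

[B]_eq = 0.05984 M

Q₀ = 6.4420e-06 vs Keq = 3.1840e+05 ⇒ Q<K, forward
Step 1:
                  B         G
  I            4.07   0.07573
  C           -4.01      4.01
  E         0.05984     4.086
  solve Keq expr → x = 1.337; check Q = 3.1840e+05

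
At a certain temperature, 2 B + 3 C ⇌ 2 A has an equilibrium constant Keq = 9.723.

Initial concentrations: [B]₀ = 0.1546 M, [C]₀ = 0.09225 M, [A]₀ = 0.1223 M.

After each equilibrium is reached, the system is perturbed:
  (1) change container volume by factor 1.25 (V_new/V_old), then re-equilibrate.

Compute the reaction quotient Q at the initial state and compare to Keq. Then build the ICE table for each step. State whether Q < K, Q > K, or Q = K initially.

Q₀ = 797.1; Q > K (proceeds reverse)

Q₀ = 797.1 vs Keq = 9.723 ⇒ Q>K, reverse
Step 1:
                    B           C           A
  I            0.1546     0.09225      0.1223
  C           0.06536     0.09805    -0.06536
  E              0.22      0.1903     0.05694
  solve Keq expr → x = -0.03268; check Q = 9.723
Then change container volume by factor 1.25 (V_new/V_old).
Step 2:
                    B           C           A
  I             0.176      0.1522     0.04555
  C          0.007634     0.01145   -0.007634
  E            0.1836      0.1637     0.03791
  solve Keq expr → x = -0.003817; check Q = 9.723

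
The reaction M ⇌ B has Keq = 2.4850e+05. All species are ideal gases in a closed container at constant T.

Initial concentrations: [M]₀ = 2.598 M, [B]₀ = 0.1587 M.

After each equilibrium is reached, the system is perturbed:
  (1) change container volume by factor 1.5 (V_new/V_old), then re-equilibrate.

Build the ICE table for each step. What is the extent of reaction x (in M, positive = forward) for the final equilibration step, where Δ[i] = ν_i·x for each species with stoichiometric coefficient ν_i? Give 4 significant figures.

Q₀ = 0.06109 vs Keq = 2.4850e+05 ⇒ Q<K, forward
Step 1:
                    M           B
  I             2.598      0.1587
  C            -2.598       2.598
  E        1.1093e-05       2.757
  solve Keq expr → x = 2.598; check Q = 2.4850e+05
Then change container volume by factor 1.5 (V_new/V_old).
Step 2:
                    M           B
  I        7.3955e-06       1.838
  C                 0           0
  E        7.3955e-06       1.838
  solve Keq expr → x = 0; check Q = 2.4850e+05

x = 0 M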